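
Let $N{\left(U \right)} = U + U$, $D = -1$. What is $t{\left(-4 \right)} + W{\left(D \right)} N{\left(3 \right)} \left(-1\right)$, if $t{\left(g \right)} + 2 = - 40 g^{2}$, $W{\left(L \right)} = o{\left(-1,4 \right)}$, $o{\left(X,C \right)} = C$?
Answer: $-666$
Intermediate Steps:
$N{\left(U \right)} = 2 U$
$W{\left(L \right)} = 4$
$t{\left(g \right)} = -2 - 40 g^{2}$
$t{\left(-4 \right)} + W{\left(D \right)} N{\left(3 \right)} \left(-1\right) = \left(-2 - 40 \left(-4\right)^{2}\right) + 4 \cdot 2 \cdot 3 \left(-1\right) = \left(-2 - 640\right) + 4 \cdot 6 \left(-1\right) = \left(-2 - 640\right) + 24 \left(-1\right) = -642 - 24 = -666$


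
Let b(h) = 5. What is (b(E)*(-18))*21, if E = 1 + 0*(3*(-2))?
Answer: -1890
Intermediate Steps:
E = 1 (E = 1 + 0*(-6) = 1 + 0 = 1)
(b(E)*(-18))*21 = (5*(-18))*21 = -90*21 = -1890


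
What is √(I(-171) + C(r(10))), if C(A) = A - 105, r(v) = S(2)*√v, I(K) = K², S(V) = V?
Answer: √(29136 + 2*√10) ≈ 170.71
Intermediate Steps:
r(v) = 2*√v
C(A) = -105 + A
√(I(-171) + C(r(10))) = √((-171)² + (-105 + 2*√10)) = √(29241 + (-105 + 2*√10)) = √(29136 + 2*√10)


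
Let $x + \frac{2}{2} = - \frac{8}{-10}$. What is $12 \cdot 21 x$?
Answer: $- \frac{252}{5} \approx -50.4$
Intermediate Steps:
$x = - \frac{1}{5}$ ($x = -1 - \frac{8}{-10} = -1 - - \frac{4}{5} = -1 + \frac{4}{5} = - \frac{1}{5} \approx -0.2$)
$12 \cdot 21 x = 12 \cdot 21 \left(- \frac{1}{5}\right) = 252 \left(- \frac{1}{5}\right) = - \frac{252}{5}$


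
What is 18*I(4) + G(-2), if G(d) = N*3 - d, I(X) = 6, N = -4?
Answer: 98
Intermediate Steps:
G(d) = -12 - d (G(d) = -4*3 - d = -12 - d)
18*I(4) + G(-2) = 18*6 + (-12 - 1*(-2)) = 108 + (-12 + 2) = 108 - 10 = 98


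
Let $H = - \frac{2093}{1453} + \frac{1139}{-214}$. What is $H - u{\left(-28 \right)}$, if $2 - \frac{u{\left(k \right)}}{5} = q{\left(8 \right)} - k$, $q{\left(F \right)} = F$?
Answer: $\frac{50757271}{310942} \approx 163.24$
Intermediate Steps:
$u{\left(k \right)} = -30 + 5 k$ ($u{\left(k \right)} = 10 - 5 \left(8 - k\right) = 10 + \left(-40 + 5 k\right) = -30 + 5 k$)
$H = - \frac{2102869}{310942}$ ($H = \left(-2093\right) \frac{1}{1453} + 1139 \left(- \frac{1}{214}\right) = - \frac{2093}{1453} - \frac{1139}{214} = - \frac{2102869}{310942} \approx -6.7629$)
$H - u{\left(-28 \right)} = - \frac{2102869}{310942} - \left(-30 + 5 \left(-28\right)\right) = - \frac{2102869}{310942} - \left(-30 - 140\right) = - \frac{2102869}{310942} - -170 = - \frac{2102869}{310942} + 170 = \frac{50757271}{310942}$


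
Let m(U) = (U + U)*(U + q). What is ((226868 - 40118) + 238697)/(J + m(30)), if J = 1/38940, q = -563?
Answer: -16566906180/1245301199 ≈ -13.304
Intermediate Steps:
m(U) = 2*U*(-563 + U) (m(U) = (U + U)*(U - 563) = (2*U)*(-563 + U) = 2*U*(-563 + U))
J = 1/38940 ≈ 2.5681e-5
((226868 - 40118) + 238697)/(J + m(30)) = ((226868 - 40118) + 238697)/(1/38940 + 2*30*(-563 + 30)) = (186750 + 238697)/(1/38940 + 2*30*(-533)) = 425447/(1/38940 - 31980) = 425447/(-1245301199/38940) = 425447*(-38940/1245301199) = -16566906180/1245301199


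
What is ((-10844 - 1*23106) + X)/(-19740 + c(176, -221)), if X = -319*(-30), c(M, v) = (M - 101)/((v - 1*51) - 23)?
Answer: 5428/4395 ≈ 1.2350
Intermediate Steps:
c(M, v) = (-101 + M)/(-74 + v) (c(M, v) = (-101 + M)/((v - 51) - 23) = (-101 + M)/((-51 + v) - 23) = (-101 + M)/(-74 + v))
X = 9570
((-10844 - 1*23106) + X)/(-19740 + c(176, -221)) = ((-10844 - 1*23106) + 9570)/(-19740 + (-101 + 176)/(-74 - 221)) = ((-10844 - 23106) + 9570)/(-19740 + 75/(-295)) = (-33950 + 9570)/(-19740 - 1/295*75) = -24380/(-19740 - 15/59) = -24380/(-1164675/59) = -24380*(-59/1164675) = 5428/4395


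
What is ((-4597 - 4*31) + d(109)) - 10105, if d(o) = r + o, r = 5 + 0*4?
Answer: -14712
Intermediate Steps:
r = 5 (r = 5 + 0 = 5)
d(o) = 5 + o
((-4597 - 4*31) + d(109)) - 10105 = ((-4597 - 4*31) + (5 + 109)) - 10105 = ((-4597 - 124) + 114) - 10105 = (-4721 + 114) - 10105 = -4607 - 10105 = -14712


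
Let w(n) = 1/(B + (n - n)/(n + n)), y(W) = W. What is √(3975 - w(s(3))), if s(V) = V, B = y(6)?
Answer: √143094/6 ≈ 63.046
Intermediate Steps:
B = 6
w(n) = ⅙ (w(n) = 1/(6 + (n - n)/(n + n)) = 1/(6 + 0/((2*n))) = 1/(6 + 0*(1/(2*n))) = 1/(6 + 0) = 1/6 = ⅙)
√(3975 - w(s(3))) = √(3975 - 1*⅙) = √(3975 - ⅙) = √(23849/6) = √143094/6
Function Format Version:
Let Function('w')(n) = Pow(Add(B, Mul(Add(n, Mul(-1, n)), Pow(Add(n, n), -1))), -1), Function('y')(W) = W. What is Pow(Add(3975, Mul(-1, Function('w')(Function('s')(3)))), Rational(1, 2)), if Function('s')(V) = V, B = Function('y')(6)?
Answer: Mul(Rational(1, 6), Pow(143094, Rational(1, 2))) ≈ 63.046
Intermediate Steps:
B = 6
Function('w')(n) = Rational(1, 6) (Function('w')(n) = Pow(Add(6, Mul(Add(n, Mul(-1, n)), Pow(Add(n, n), -1))), -1) = Pow(Add(6, Mul(0, Pow(Mul(2, n), -1))), -1) = Pow(Add(6, Mul(0, Mul(Rational(1, 2), Pow(n, -1)))), -1) = Pow(Add(6, 0), -1) = Pow(6, -1) = Rational(1, 6))
Pow(Add(3975, Mul(-1, Function('w')(Function('s')(3)))), Rational(1, 2)) = Pow(Add(3975, Mul(-1, Rational(1, 6))), Rational(1, 2)) = Pow(Add(3975, Rational(-1, 6)), Rational(1, 2)) = Pow(Rational(23849, 6), Rational(1, 2)) = Mul(Rational(1, 6), Pow(143094, Rational(1, 2)))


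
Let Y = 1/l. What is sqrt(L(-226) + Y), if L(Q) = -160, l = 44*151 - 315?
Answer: I*sqrt(6408992231)/6329 ≈ 12.649*I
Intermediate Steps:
l = 6329 (l = 6644 - 315 = 6329)
Y = 1/6329 ≈ 0.00015800
sqrt(L(-226) + Y) = sqrt(-160 + 1/6329) = sqrt(-1012639/6329) = I*sqrt(6408992231)/6329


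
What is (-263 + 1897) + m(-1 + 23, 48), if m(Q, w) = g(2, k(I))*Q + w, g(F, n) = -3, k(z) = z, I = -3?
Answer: 1616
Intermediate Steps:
m(Q, w) = w - 3*Q (m(Q, w) = -3*Q + w = w - 3*Q)
(-263 + 1897) + m(-1 + 23, 48) = (-263 + 1897) + (48 - 3*(-1 + 23)) = 1634 + (48 - 3*22) = 1634 + (48 - 66) = 1634 - 18 = 1616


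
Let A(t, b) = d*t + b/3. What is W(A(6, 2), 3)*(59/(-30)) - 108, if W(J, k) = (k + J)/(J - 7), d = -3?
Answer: -239057/2190 ≈ -109.16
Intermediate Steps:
A(t, b) = -3*t + b/3
W(J, k) = (J + k)/(-7 + J)
W(A(6, 2), 3)*(59/(-30)) - 108 = (((-3*6 + (⅓)*2) + 3)/(-7 + (-3*6 + (⅓)*2)))*(59/(-30)) - 108 = (((-18 + ⅔) + 3)/(-7 + (-18 + ⅔)))*(59*(-1/30)) - 108 = ((-52/3 + 3)/(-7 - 52/3))*(-59/30) - 108 = (-43/3/(-73/3))*(-59/30) - 108 = -3/73*(-43/3)*(-59/30) - 108 = (43/73)*(-59/30) - 108 = -2537/2190 - 108 = -239057/2190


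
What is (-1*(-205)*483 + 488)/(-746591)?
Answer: -99503/746591 ≈ -0.13328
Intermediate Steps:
(-1*(-205)*483 + 488)/(-746591) = (205*483 + 488)*(-1/746591) = (99015 + 488)*(-1/746591) = 99503*(-1/746591) = -99503/746591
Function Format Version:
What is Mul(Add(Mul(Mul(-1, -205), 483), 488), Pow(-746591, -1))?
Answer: Rational(-99503, 746591) ≈ -0.13328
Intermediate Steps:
Mul(Add(Mul(Mul(-1, -205), 483), 488), Pow(-746591, -1)) = Mul(Add(Mul(205, 483), 488), Rational(-1, 746591)) = Mul(Add(99015, 488), Rational(-1, 746591)) = Mul(99503, Rational(-1, 746591)) = Rational(-99503, 746591)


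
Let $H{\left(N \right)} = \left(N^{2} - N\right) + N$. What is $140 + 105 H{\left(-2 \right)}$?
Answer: $560$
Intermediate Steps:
$H{\left(N \right)} = N^{2}$
$140 + 105 H{\left(-2 \right)} = 140 + 105 \left(-2\right)^{2} = 140 + 105 \cdot 4 = 140 + 420 = 560$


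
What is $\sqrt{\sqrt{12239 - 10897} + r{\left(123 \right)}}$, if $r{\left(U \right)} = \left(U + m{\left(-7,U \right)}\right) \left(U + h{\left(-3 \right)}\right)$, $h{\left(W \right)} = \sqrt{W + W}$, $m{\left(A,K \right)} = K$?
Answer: $\sqrt{30258 + \sqrt{1342} + 246 i \sqrt{6}} \approx 174.06 + 1.731 i$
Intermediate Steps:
$h{\left(W \right)} = \sqrt{2} \sqrt{W}$ ($h{\left(W \right)} = \sqrt{2 W} = \sqrt{2} \sqrt{W}$)
$r{\left(U \right)} = 2 U \left(U + i \sqrt{6}\right)$ ($r{\left(U \right)} = \left(U + U\right) \left(U + \sqrt{2} \sqrt{-3}\right) = 2 U \left(U + \sqrt{2} i \sqrt{3}\right) = 2 U \left(U + i \sqrt{6}\right)$)
$\sqrt{\sqrt{12239 - 10897} + r{\left(123 \right)}} = \sqrt{\sqrt{12239 - 10897} + 2 \cdot 123 \left(123 + i \sqrt{6}\right)} = \sqrt{\sqrt{1342} + \left(30258 + 246 i \sqrt{6}\right)} = \sqrt{30258 + \sqrt{1342} + 246 i \sqrt{6}}$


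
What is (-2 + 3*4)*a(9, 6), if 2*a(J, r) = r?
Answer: 30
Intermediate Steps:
a(J, r) = r/2
(-2 + 3*4)*a(9, 6) = (-2 + 3*4)*((½)*6) = (-2 + 12)*3 = 10*3 = 30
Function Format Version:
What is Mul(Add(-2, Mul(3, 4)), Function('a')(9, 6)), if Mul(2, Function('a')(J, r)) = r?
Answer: 30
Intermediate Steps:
Function('a')(J, r) = Mul(Rational(1, 2), r)
Mul(Add(-2, Mul(3, 4)), Function('a')(9, 6)) = Mul(Add(-2, Mul(3, 4)), Mul(Rational(1, 2), 6)) = Mul(Add(-2, 12), 3) = Mul(10, 3) = 30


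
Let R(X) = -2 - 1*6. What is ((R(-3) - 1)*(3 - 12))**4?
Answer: 43046721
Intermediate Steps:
R(X) = -8 (R(X) = -2 - 6 = -8)
((R(-3) - 1)*(3 - 12))**4 = ((-8 - 1)*(3 - 12))**4 = (-9*(-9))**4 = 81**4 = 43046721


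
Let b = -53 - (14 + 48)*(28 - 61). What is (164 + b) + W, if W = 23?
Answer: 2180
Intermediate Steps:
b = 1993 (b = -53 - 62*(-33) = -53 - 1*(-2046) = -53 + 2046 = 1993)
(164 + b) + W = (164 + 1993) + 23 = 2157 + 23 = 2180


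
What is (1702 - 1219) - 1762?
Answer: -1279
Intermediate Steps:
(1702 - 1219) - 1762 = 483 - 1762 = -1279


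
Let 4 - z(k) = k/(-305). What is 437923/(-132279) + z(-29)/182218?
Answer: -24338065685981/7351602520710 ≈ -3.3106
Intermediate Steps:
z(k) = 4 + k/305 (z(k) = 4 - k/(-305) = 4 - k*(-1)/305 = 4 - (-1)*k/305 = 4 + k/305)
437923/(-132279) + z(-29)/182218 = 437923/(-132279) + (4 + (1/305)*(-29))/182218 = 437923*(-1/132279) + (4 - 29/305)*(1/182218) = -437923/132279 + (1191/305)*(1/182218) = -437923/132279 + 1191/55576490 = -24338065685981/7351602520710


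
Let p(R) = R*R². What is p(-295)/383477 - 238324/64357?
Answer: -1743588810423/24679429289 ≈ -70.649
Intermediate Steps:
p(R) = R³
p(-295)/383477 - 238324/64357 = (-295)³/383477 - 238324/64357 = -25672375*1/383477 - 238324*1/64357 = -25672375/383477 - 238324/64357 = -1743588810423/24679429289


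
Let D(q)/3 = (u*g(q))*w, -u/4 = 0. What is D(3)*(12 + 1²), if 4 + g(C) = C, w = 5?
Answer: 0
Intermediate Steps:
u = 0 (u = -4*0 = 0)
g(C) = -4 + C
D(q) = 0 (D(q) = 3*((0*(-4 + q))*5) = 3*(0*5) = 3*0 = 0)
D(3)*(12 + 1²) = 0*(12 + 1²) = 0*(12 + 1) = 0*13 = 0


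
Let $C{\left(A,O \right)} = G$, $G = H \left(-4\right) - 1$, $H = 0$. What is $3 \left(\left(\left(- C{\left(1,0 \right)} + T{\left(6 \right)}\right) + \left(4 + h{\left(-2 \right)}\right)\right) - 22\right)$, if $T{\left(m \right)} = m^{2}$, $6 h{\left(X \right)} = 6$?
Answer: $60$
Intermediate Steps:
$G = -1$ ($G = 0 \left(-4\right) - 1 = 0 - 1 = -1$)
$h{\left(X \right)} = 1$ ($h{\left(X \right)} = \frac{1}{6} \cdot 6 = 1$)
$C{\left(A,O \right)} = -1$
$3 \left(\left(\left(- C{\left(1,0 \right)} + T{\left(6 \right)}\right) + \left(4 + h{\left(-2 \right)}\right)\right) - 22\right) = 3 \left(\left(\left(\left(-1\right) \left(-1\right) + 6^{2}\right) + \left(4 + 1\right)\right) - 22\right) = 3 \left(\left(\left(1 + 36\right) + 5\right) - 22\right) = 3 \left(\left(37 + 5\right) - 22\right) = 3 \left(42 - 22\right) = 3 \cdot 20 = 60$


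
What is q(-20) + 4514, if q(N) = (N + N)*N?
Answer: 5314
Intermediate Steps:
q(N) = 2*N**2 (q(N) = (2*N)*N = 2*N**2)
q(-20) + 4514 = 2*(-20)**2 + 4514 = 2*400 + 4514 = 800 + 4514 = 5314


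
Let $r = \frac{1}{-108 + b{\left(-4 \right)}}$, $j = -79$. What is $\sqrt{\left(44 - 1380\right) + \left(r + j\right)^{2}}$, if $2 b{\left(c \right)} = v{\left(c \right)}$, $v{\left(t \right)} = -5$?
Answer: $\frac{3 \sqrt{26626105}}{221} \approx 70.046$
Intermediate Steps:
$b{\left(c \right)} = - \frac{5}{2}$ ($b{\left(c \right)} = \frac{1}{2} \left(-5\right) = - \frac{5}{2}$)
$r = - \frac{2}{221}$ ($r = \frac{1}{-108 - \frac{5}{2}} = \frac{1}{- \frac{221}{2}} = - \frac{2}{221} \approx -0.0090498$)
$\sqrt{\left(44 - 1380\right) + \left(r + j\right)^{2}} = \sqrt{\left(44 - 1380\right) + \left(- \frac{2}{221} - 79\right)^{2}} = \sqrt{\left(44 - 1380\right) + \left(- \frac{17461}{221}\right)^{2}} = \sqrt{-1336 + \frac{304886521}{48841}} = \sqrt{\frac{239634945}{48841}} = \frac{3 \sqrt{26626105}}{221}$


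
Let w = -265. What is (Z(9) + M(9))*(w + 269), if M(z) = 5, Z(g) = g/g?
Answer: 24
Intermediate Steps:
Z(g) = 1
(Z(9) + M(9))*(w + 269) = (1 + 5)*(-265 + 269) = 6*4 = 24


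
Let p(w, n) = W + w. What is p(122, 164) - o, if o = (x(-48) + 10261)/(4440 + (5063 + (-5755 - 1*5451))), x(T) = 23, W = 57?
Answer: 315121/1703 ≈ 185.04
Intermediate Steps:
p(w, n) = 57 + w
o = -10284/1703 (o = (23 + 10261)/(4440 + (5063 + (-5755 - 1*5451))) = 10284/(4440 + (5063 + (-5755 - 5451))) = 10284/(4440 + (5063 - 11206)) = 10284/(4440 - 6143) = 10284/(-1703) = 10284*(-1/1703) = -10284/1703 ≈ -6.0388)
p(122, 164) - o = (57 + 122) - 1*(-10284/1703) = 179 + 10284/1703 = 315121/1703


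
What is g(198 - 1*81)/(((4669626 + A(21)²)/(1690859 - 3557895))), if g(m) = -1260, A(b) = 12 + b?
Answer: 22404432/44483 ≈ 503.66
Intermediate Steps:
g(198 - 1*81)/(((4669626 + A(21)²)/(1690859 - 3557895))) = -1260*(1690859 - 3557895)/(4669626 + (12 + 21)²) = -1260*(-1867036/(4669626 + 33²)) = -1260*(-1867036/(4669626 + 1089)) = -1260/(4670715*(-1/1867036)) = -1260/(-4670715/1867036) = -1260*(-1867036/4670715) = 22404432/44483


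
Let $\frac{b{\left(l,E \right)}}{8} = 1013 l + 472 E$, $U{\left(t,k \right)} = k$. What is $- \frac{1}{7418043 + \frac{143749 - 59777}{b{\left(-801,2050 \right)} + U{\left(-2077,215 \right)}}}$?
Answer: $- \frac{1249711}{9270410019545} \approx -1.3481 \cdot 10^{-7}$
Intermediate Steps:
$b{\left(l,E \right)} = 3776 E + 8104 l$ ($b{\left(l,E \right)} = 8 \left(1013 l + 472 E\right) = 8 \left(472 E + 1013 l\right) = 3776 E + 8104 l$)
$- \frac{1}{7418043 + \frac{143749 - 59777}{b{\left(-801,2050 \right)} + U{\left(-2077,215 \right)}}} = - \frac{1}{7418043 + \frac{143749 - 59777}{\left(3776 \cdot 2050 + 8104 \left(-801\right)\right) + 215}} = - \frac{1}{7418043 + \frac{83972}{\left(7740800 - 6491304\right) + 215}} = - \frac{1}{7418043 + \frac{83972}{1249496 + 215}} = - \frac{1}{7418043 + \frac{83972}{1249711}} = - \frac{1}{\frac{9270410019545}{1249711}} = \left(-1\right) \frac{1249711}{9270410019545} = - \frac{1249711}{9270410019545}$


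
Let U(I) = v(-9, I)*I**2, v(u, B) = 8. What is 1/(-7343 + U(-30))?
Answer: -1/143 ≈ -0.0069930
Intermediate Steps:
U(I) = 8*I**2
1/(-7343 + U(-30)) = 1/(-7343 + 8*(-30)**2) = 1/(-7343 + 8*900) = 1/(-7343 + 7200) = 1/(-143) = -1/143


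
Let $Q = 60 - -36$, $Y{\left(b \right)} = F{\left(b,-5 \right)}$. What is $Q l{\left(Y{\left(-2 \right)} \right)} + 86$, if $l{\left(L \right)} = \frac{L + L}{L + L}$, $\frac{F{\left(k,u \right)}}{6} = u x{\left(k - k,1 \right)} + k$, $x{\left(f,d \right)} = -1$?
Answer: $182$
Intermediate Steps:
$F{\left(k,u \right)} = - 6 u + 6 k$ ($F{\left(k,u \right)} = 6 \left(u \left(-1\right) + k\right) = 6 \left(- u + k\right) = 6 \left(k - u\right) = - 6 u + 6 k$)
$Y{\left(b \right)} = 30 + 6 b$ ($Y{\left(b \right)} = \left(-6\right) \left(-5\right) + 6 b = 30 + 6 b$)
$Q = 96$ ($Q = 60 + 36 = 96$)
$l{\left(L \right)} = 1$ ($l{\left(L \right)} = \frac{2 L}{2 L} = 2 L \frac{1}{2 L} = 1$)
$Q l{\left(Y{\left(-2 \right)} \right)} + 86 = 96 \cdot 1 + 86 = 96 + 86 = 182$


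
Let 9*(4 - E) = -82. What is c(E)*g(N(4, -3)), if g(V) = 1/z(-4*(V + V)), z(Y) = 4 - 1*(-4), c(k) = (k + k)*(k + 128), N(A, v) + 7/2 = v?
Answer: 37465/81 ≈ 462.53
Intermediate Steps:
N(A, v) = -7/2 + v
E = 118/9 (E = 4 - 1/9*(-82) = 4 + 82/9 = 118/9 ≈ 13.111)
c(k) = 2*k*(128 + k) (c(k) = (2*k)*(128 + k) = 2*k*(128 + k))
z(Y) = 8 (z(Y) = 4 + 4 = 8)
g(V) = 1/8
c(E)*g(N(4, -3)) = (2*(118/9)*(128 + 118/9))*(1/8) = (2*(118/9)*(1270/9))*(1/8) = (299720/81)*(1/8) = 37465/81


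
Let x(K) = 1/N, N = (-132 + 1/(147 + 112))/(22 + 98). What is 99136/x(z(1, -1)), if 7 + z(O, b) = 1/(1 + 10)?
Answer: -423645304/3885 ≈ -1.0905e+5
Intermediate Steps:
z(O, b) = -76/11 (z(O, b) = -7 + 1/(1 + 10) = -7 + 1/11 = -76/11)
N = -34187/31080 (N = (-132 + 1/259)/120 = (-132 + 1/259)*(1/120) = -34187/259*1/120 = -34187/31080 ≈ -1.1000)
x(K) = -31080/34187 (x(K) = 1/(-34187/31080) = -31080/34187)
99136/x(z(1, -1)) = 99136/(-31080/34187) = 99136*(-34187/31080) = -423645304/3885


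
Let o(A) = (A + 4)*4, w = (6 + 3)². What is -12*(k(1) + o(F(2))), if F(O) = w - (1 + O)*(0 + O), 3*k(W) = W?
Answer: -3796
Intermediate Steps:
k(W) = W/3
w = 81 (w = 9² = 81)
F(O) = 81 - O*(1 + O) (F(O) = 81 - (1 + O)*(0 + O) = 81 - (1 + O)*O = 81 - O*(1 + O))
o(A) = 16 + 4*A (o(A) = (4 + A)*4 = 16 + 4*A)
-12*(k(1) + o(F(2))) = -12*((⅓)*1 + (16 + 4*(81 - 1*2 - 1*2²))) = -12*(⅓ + (16 + 4*(81 - 2 - 1*4))) = -12*(⅓ + (16 + 4*(81 - 2 - 4))) = -12*(⅓ + (16 + 4*75)) = -12*(⅓ + (16 + 300)) = -12*(⅓ + 316) = -12*949/3 = -3796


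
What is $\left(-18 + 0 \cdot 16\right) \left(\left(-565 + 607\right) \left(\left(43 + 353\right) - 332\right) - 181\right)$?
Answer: $-45126$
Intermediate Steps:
$\left(-18 + 0 \cdot 16\right) \left(\left(-565 + 607\right) \left(\left(43 + 353\right) - 332\right) - 181\right) = \left(-18 + 0\right) \left(42 \left(396 - 332\right) - 181\right) = - 18 \left(42 \cdot 64 - 181\right) = - 18 \left(2688 - 181\right) = \left(-18\right) 2507 = -45126$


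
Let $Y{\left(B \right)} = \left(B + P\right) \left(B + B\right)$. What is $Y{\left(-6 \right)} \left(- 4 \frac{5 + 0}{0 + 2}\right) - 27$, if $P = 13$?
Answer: $813$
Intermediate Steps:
$Y{\left(B \right)} = 2 B \left(13 + B\right)$ ($Y{\left(B \right)} = \left(B + 13\right) \left(B + B\right) = \left(13 + B\right) 2 B = 2 B \left(13 + B\right)$)
$Y{\left(-6 \right)} \left(- 4 \frac{5 + 0}{0 + 2}\right) - 27 = 2 \left(-6\right) \left(13 - 6\right) \left(- 4 \frac{5 + 0}{0 + 2}\right) - 27 = 2 \left(-6\right) 7 \left(- 4 \cdot \frac{5}{2}\right) - 27 = - 84 \left(- 4 \cdot 5 \cdot \frac{1}{2}\right) - 27 = - 84 \left(\left(-4\right) \frac{5}{2}\right) - 27 = \left(-84\right) \left(-10\right) - 27 = 840 - 27 = 813$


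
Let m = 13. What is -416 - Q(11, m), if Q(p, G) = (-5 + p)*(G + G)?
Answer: -572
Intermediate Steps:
Q(p, G) = 2*G*(-5 + p) (Q(p, G) = (-5 + p)*(2*G) = 2*G*(-5 + p))
-416 - Q(11, m) = -416 - 2*13*(-5 + 11) = -416 - 2*13*6 = -416 - 1*156 = -416 - 156 = -572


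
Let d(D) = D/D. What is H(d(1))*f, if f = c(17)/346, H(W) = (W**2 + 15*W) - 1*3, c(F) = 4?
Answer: 26/173 ≈ 0.15029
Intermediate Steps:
d(D) = 1
H(W) = -3 + W**2 + 15*W (H(W) = (W**2 + 15*W) - 3 = -3 + W**2 + 15*W)
f = 2/173 (f = 4/346 = 4*(1/346) = 2/173 ≈ 0.011561)
H(d(1))*f = (-3 + 1**2 + 15*1)*(2/173) = (-3 + 1 + 15)*(2/173) = 13*(2/173) = 26/173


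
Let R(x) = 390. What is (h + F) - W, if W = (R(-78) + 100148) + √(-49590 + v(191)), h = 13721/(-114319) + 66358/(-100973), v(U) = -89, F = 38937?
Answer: -711077469602322/11543132387 - I*√49679 ≈ -61602.0 - 222.89*I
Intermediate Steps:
h = -8971430735/11543132387 (h = 13721*(-1/114319) + 66358*(-1/100973) = -13721/114319 - 66358/100973 = -8971430735/11543132387 ≈ -0.77721)
W = 100538 + I*√49679 (W = (390 + 100148) + √(-49590 - 89) = 100538 + √(-49679) = 100538 + I*√49679 ≈ 1.0054e+5 + 222.89*I)
(h + F) - W = (-8971430735/11543132387 + 38937) - (100538 + I*√49679) = 449445974321884/11543132387 + (-100538 - I*√49679) = -711077469602322/11543132387 - I*√49679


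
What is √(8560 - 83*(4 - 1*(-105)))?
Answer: I*√487 ≈ 22.068*I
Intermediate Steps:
√(8560 - 83*(4 - 1*(-105))) = √(8560 - 83*(4 + 105)) = √(8560 - 83*109) = √(8560 - 9047) = √(-487) = I*√487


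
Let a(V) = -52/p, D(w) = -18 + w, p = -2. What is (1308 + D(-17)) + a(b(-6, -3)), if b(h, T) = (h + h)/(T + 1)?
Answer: 1299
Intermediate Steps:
b(h, T) = 2*h/(1 + T) (b(h, T) = (2*h)/(1 + T) = 2*h/(1 + T))
a(V) = 26 (a(V) = -52/(-2) = -52*(-1/2) = 26)
(1308 + D(-17)) + a(b(-6, -3)) = (1308 + (-18 - 17)) + 26 = (1308 - 35) + 26 = 1273 + 26 = 1299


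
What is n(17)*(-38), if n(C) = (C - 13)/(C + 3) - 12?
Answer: 2242/5 ≈ 448.40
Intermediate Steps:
n(C) = -12 + (-13 + C)/(3 + C) (n(C) = (-13 + C)/(3 + C) - 12 = -12 + (-13 + C)/(3 + C))
n(17)*(-38) = ((-49 - 11*17)/(3 + 17))*(-38) = ((-49 - 187)/20)*(-38) = ((1/20)*(-236))*(-38) = -59/5*(-38) = 2242/5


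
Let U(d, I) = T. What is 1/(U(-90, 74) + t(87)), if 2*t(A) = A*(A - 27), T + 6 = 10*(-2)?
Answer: 1/2584 ≈ 0.00038700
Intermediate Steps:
T = -26 (T = -6 + 10*(-2) = -6 - 20 = -26)
t(A) = A*(-27 + A)/2 (t(A) = (A*(A - 27))/2 = (A*(-27 + A))/2 = A*(-27 + A)/2)
U(d, I) = -26
1/(U(-90, 74) + t(87)) = 1/(-26 + (½)*87*(-27 + 87)) = 1/(-26 + (½)*87*60) = 1/(-26 + 2610) = 1/2584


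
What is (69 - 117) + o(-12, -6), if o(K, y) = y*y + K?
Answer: -24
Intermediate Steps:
o(K, y) = K + y² (o(K, y) = y² + K = K + y²)
(69 - 117) + o(-12, -6) = (69 - 117) + (-12 + (-6)²) = -48 + (-12 + 36) = -48 + 24 = -24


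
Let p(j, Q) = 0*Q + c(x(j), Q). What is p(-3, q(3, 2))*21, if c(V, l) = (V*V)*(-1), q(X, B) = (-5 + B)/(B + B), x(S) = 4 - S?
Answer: -1029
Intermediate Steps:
q(X, B) = (-5 + B)/(2*B) (q(X, B) = (-5 + B)/((2*B)) = (-5 + B)*(1/(2*B)) = (-5 + B)/(2*B))
c(V, l) = -V**2 (c(V, l) = V**2*(-1) = -V**2)
p(j, Q) = -(4 - j)**2 (p(j, Q) = 0*Q - (4 - j)**2 = 0 - (4 - j)**2 = -(4 - j)**2)
p(-3, q(3, 2))*21 = -(-4 - 3)**2*21 = -1*(-7)**2*21 = -1*49*21 = -49*21 = -1029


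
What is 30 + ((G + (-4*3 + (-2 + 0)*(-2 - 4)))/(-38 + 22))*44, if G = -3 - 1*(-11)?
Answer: 8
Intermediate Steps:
G = 8 (G = -3 + 11 = 8)
30 + ((G + (-4*3 + (-2 + 0)*(-2 - 4)))/(-38 + 22))*44 = 30 + ((8 + (-4*3 + (-2 + 0)*(-2 - 4)))/(-38 + 22))*44 = 30 + ((8 + (-12 - 2*(-6)))/(-16))*44 = 30 + ((8 + (-12 + 12))*(-1/16))*44 = 30 + ((8 + 0)*(-1/16))*44 = 30 + (8*(-1/16))*44 = 30 - 1/2*44 = 30 - 22 = 8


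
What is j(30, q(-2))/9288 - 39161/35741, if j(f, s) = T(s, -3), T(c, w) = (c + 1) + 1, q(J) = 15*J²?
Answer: -180755713/165981204 ≈ -1.0890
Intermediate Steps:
T(c, w) = 2 + c (T(c, w) = (1 + c) + 1 = 2 + c)
j(f, s) = 2 + s
j(30, q(-2))/9288 - 39161/35741 = (2 + 15*(-2)²)/9288 - 39161/35741 = (2 + 15*4)*(1/9288) - 39161*1/35741 = (2 + 60)*(1/9288) - 39161/35741 = 62*(1/9288) - 39161/35741 = 31/4644 - 39161/35741 = -180755713/165981204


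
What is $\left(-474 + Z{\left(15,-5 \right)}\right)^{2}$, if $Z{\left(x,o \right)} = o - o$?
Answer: $224676$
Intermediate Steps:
$Z{\left(x,o \right)} = 0$
$\left(-474 + Z{\left(15,-5 \right)}\right)^{2} = \left(-474 + 0\right)^{2} = \left(-474\right)^{2} = 224676$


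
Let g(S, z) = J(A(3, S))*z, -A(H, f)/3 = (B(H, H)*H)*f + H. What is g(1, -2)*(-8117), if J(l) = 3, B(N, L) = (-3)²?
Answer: 48702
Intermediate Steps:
B(N, L) = 9
A(H, f) = -3*H - 27*H*f (A(H, f) = -3*((9*H)*f + H) = -3*(9*H*f + H) = -3*(H + 9*H*f) = -3*H - 27*H*f)
g(S, z) = 3*z
g(1, -2)*(-8117) = (3*(-2))*(-8117) = -6*(-8117) = 48702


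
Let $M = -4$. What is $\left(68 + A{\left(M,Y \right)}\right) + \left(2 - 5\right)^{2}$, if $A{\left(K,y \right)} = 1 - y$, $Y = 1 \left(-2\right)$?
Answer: $80$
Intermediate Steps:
$Y = -2$
$\left(68 + A{\left(M,Y \right)}\right) + \left(2 - 5\right)^{2} = \left(68 + \left(1 - -2\right)\right) + \left(2 - 5\right)^{2} = \left(68 + \left(1 + 2\right)\right) + \left(-3\right)^{2} = \left(68 + 3\right) + 9 = 71 + 9 = 80$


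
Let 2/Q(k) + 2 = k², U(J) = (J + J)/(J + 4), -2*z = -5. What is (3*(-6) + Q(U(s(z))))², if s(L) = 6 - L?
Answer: 6305121/16129 ≈ 390.92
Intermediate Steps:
z = 5/2 (z = -½*(-5) = 5/2 ≈ 2.5000)
U(J) = 2*J/(4 + J) (U(J) = (2*J)/(4 + J) = 2*J/(4 + J))
Q(k) = 2/(-2 + k²)
(3*(-6) + Q(U(s(z))))² = (3*(-6) + 2/(-2 + (2*(6 - 1*5/2)/(4 + (6 - 1*5/2)))²))² = (-18 + 2/(-2 + (2*(6 - 5/2)/(4 + (6 - 5/2)))²))² = (-18 + 2/(-2 + (2*(7/2)/(4 + 7/2))²))² = (-18 + 2/(-2 + (2*(7/2)/(15/2))²))² = (-18 + 2/(-2 + (2*(7/2)*(2/15))²))² = (-18 + 2/(-2 + (14/15)²))² = (-18 + 2/(-2 + 196/225))² = (-18 + 2/(-254/225))² = (-18 + 2*(-225/254))² = (-18 - 225/127)² = (-2511/127)² = 6305121/16129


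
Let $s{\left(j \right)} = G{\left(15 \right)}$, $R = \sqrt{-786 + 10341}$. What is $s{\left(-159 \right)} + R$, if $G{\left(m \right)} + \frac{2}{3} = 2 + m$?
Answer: $\frac{49}{3} + 7 \sqrt{195} \approx 114.08$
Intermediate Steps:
$R = 7 \sqrt{195}$ ($R = \sqrt{9555} = 7 \sqrt{195} \approx 97.75$)
$G{\left(m \right)} = \frac{4}{3} + m$ ($G{\left(m \right)} = - \frac{2}{3} + \left(2 + m\right) = \frac{4}{3} + m$)
$s{\left(j \right)} = \frac{49}{3}$ ($s{\left(j \right)} = \frac{4}{3} + 15 = \frac{49}{3}$)
$s{\left(-159 \right)} + R = \frac{49}{3} + 7 \sqrt{195}$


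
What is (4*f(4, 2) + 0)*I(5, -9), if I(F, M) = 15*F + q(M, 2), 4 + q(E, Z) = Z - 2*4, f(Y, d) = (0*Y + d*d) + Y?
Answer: 2080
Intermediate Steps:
f(Y, d) = Y + d² (f(Y, d) = (0 + d²) + Y = d² + Y = Y + d²)
q(E, Z) = -12 + Z (q(E, Z) = -4 + (Z - 2*4) = -4 + (Z - 8) = -4 + (-8 + Z) = -12 + Z)
I(F, M) = -10 + 15*F (I(F, M) = 15*F + (-12 + 2) = 15*F - 10 = -10 + 15*F)
(4*f(4, 2) + 0)*I(5, -9) = (4*(4 + 2²) + 0)*(-10 + 15*5) = (4*(4 + 4) + 0)*(-10 + 75) = (4*8 + 0)*65 = (32 + 0)*65 = 32*65 = 2080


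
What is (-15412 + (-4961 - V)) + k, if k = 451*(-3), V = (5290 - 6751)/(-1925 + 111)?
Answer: -39412425/1814 ≈ -21727.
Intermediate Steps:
V = 1461/1814 (V = -1461/(-1814) = -1461*(-1/1814) = 1461/1814 ≈ 0.80540)
k = -1353
(-15412 + (-4961 - V)) + k = (-15412 + (-4961 - 1*1461/1814)) - 1353 = (-15412 + (-4961 - 1461/1814)) - 1353 = (-15412 - 9000715/1814) - 1353 = -36958083/1814 - 1353 = -39412425/1814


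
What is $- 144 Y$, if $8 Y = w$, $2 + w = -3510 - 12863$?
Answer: $294750$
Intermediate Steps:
$w = -16375$ ($w = -2 - 16373 = -16375$)
$Y = - \frac{16375}{8}$ ($Y = \frac{1}{8} \left(-16375\right) = - \frac{16375}{8} \approx -2046.9$)
$- 144 Y = \left(-144\right) \left(- \frac{16375}{8}\right) = 294750$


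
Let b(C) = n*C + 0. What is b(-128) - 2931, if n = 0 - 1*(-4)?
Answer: -3443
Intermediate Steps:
n = 4 (n = 0 + 4 = 4)
b(C) = 4*C (b(C) = 4*C + 0 = 4*C)
b(-128) - 2931 = 4*(-128) - 2931 = -512 - 2931 = -3443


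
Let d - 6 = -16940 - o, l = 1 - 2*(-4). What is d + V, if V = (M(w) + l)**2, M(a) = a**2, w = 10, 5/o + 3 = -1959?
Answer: -9913981/1962 ≈ -5053.0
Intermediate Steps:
o = -5/1962 (o = 5/(-3 - 1959) = 5/(-1962) = 5*(-1/1962) = -5/1962 ≈ -0.0025484)
l = 9 (l = 1 + 8 = 9)
d = -33224503/1962 (d = 6 + (-16940 - 1*(-5/1962)) = 6 + (-16940 + 5/1962) = 6 - 33236275/1962 = -33224503/1962 ≈ -16934.)
V = 11881 (V = (10**2 + 9)**2 = (100 + 9)**2 = 109**2 = 11881)
d + V = -33224503/1962 + 11881 = -9913981/1962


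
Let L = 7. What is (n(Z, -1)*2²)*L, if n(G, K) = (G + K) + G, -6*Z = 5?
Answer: -224/3 ≈ -74.667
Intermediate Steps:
Z = -⅚ (Z = -⅙*5 = -⅚ ≈ -0.83333)
n(G, K) = K + 2*G
(n(Z, -1)*2²)*L = ((-1 + 2*(-⅚))*2²)*7 = ((-1 - 5/3)*4)*7 = -8/3*4*7 = -32/3*7 = -224/3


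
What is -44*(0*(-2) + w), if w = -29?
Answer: 1276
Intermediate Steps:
-44*(0*(-2) + w) = -44*(0*(-2) - 29) = -44*(0 - 29) = -44*(-29) = 1276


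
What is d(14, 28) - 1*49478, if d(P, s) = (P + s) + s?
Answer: -49408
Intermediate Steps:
d(P, s) = P + 2*s
d(14, 28) - 1*49478 = (14 + 2*28) - 1*49478 = (14 + 56) - 49478 = 70 - 49478 = -49408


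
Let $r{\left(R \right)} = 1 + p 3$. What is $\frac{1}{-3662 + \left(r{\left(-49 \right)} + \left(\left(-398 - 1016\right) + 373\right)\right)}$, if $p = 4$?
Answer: $- \frac{1}{4690} \approx -0.00021322$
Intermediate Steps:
$r{\left(R \right)} = 13$ ($r{\left(R \right)} = 1 + 4 \cdot 3 = 1 + 12 = 13$)
$\frac{1}{-3662 + \left(r{\left(-49 \right)} + \left(\left(-398 - 1016\right) + 373\right)\right)} = \frac{1}{-3662 + \left(13 + \left(\left(-398 - 1016\right) + 373\right)\right)} = \frac{1}{-3662 + \left(13 + \left(-1414 + 373\right)\right)} = \frac{1}{-3662 + \left(13 - 1041\right)} = \frac{1}{-3662 - 1028} = \frac{1}{-4690} = - \frac{1}{4690}$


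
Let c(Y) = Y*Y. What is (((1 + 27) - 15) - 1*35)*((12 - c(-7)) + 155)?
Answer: -2596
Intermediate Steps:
c(Y) = Y²
(((1 + 27) - 15) - 1*35)*((12 - c(-7)) + 155) = (((1 + 27) - 15) - 1*35)*((12 - 1*(-7)²) + 155) = ((28 - 15) - 35)*((12 - 1*49) + 155) = (13 - 35)*((12 - 49) + 155) = -22*(-37 + 155) = -22*118 = -2596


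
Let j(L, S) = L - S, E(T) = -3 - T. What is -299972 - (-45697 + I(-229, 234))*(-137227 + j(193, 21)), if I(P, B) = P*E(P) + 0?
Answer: -13356446777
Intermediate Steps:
I(P, B) = P*(-3 - P) (I(P, B) = P*(-3 - P) + 0 = P*(-3 - P))
-299972 - (-45697 + I(-229, 234))*(-137227 + j(193, 21)) = -299972 - (-45697 - 1*(-229)*(3 - 229))*(-137227 + (193 - 1*21)) = -299972 - (-45697 - 1*(-229)*(-226))*(-137227 + (193 - 21)) = -299972 - (-45697 - 51754)*(-137227 + 172) = -299972 - (-97451)*(-137055) = -299972 - 1*13356146805 = -299972 - 13356146805 = -13356446777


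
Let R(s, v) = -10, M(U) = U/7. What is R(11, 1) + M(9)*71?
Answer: 569/7 ≈ 81.286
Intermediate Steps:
M(U) = U/7 (M(U) = U*(1/7) = U/7)
R(11, 1) + M(9)*71 = -10 + ((1/7)*9)*71 = -10 + (9/7)*71 = -10 + 639/7 = 569/7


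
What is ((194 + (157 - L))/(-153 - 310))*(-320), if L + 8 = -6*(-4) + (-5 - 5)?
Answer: 110400/463 ≈ 238.44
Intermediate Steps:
L = 6 (L = -8 + (-6*(-4) + (-5 - 5)) = -8 + (24 - 10) = -8 + 14 = 6)
((194 + (157 - L))/(-153 - 310))*(-320) = ((194 + (157 - 1*6))/(-153 - 310))*(-320) = ((194 + (157 - 6))/(-463))*(-320) = ((194 + 151)*(-1/463))*(-320) = (345*(-1/463))*(-320) = -345/463*(-320) = 110400/463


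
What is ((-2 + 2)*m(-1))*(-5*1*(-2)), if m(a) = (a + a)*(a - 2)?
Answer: 0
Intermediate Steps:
m(a) = 2*a*(-2 + a) (m(a) = (2*a)*(-2 + a) = 2*a*(-2 + a))
((-2 + 2)*m(-1))*(-5*1*(-2)) = ((-2 + 2)*(2*(-1)*(-2 - 1)))*(-5*1*(-2)) = (0*(2*(-1)*(-3)))*(-5*(-2)) = (0*6)*10 = 0*10 = 0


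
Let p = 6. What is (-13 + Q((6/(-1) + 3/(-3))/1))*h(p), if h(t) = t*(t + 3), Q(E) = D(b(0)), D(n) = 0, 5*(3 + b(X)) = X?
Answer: -702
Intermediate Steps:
b(X) = -3 + X/5
Q(E) = 0
h(t) = t*(3 + t)
(-13 + Q((6/(-1) + 3/(-3))/1))*h(p) = (-13 + 0)*(6*(3 + 6)) = -78*9 = -13*54 = -702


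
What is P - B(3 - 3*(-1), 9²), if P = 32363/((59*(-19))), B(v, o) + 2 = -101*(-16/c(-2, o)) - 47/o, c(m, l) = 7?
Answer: -163444214/635607 ≈ -257.15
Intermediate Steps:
B(v, o) = 1602/7 - 47/o (B(v, o) = -2 + (-101/(7/(-16)) - 47/o) = -2 + (-101/(7*(-1/16)) - 47/o) = -2 + (-101/(-7/16) - 47/o) = -2 + (-101*(-16/7) - 47/o) = -2 + (1616/7 - 47/o) = 1602/7 - 47/o)
P = -32363/1121 (P = 32363/(-1121) = 32363*(-1/1121) = -32363/1121 ≈ -28.870)
P - B(3 - 3*(-1), 9²) = -32363/1121 - (1602/7 - 47/(9²)) = -32363/1121 - (1602/7 - 47/81) = -32363/1121 - 1*129433/567 = -32363/1121 - 129433/567 = -163444214/635607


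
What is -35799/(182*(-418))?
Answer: 35799/76076 ≈ 0.47057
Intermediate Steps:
-35799/(182*(-418)) = -35799/(-76076) = -35799*(-1/76076) = 35799/76076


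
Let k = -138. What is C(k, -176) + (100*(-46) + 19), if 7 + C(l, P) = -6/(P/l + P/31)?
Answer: -21593887/4708 ≈ -4586.6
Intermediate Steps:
C(l, P) = -7 - 6/(P/31 + P/l) (C(l, P) = -7 - 6/(P/l + P/31) = -7 - 6/(P/31 + P/l))
C(k, -176) + (100*(-46) + 19) = (-217*(-176) - 186*(-138) - 7*(-176)*(-138))/((-176)*(31 - 138)) + (100*(-46) + 19) = -1/176*(38192 + 25668 - 170016)/(-107) + (-4600 + 19) = -1/176*(-1/107)*(-106156) - 4581 = -26539/4708 - 4581 = -21593887/4708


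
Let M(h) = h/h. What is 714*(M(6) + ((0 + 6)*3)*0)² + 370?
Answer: 1084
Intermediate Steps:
M(h) = 1
714*(M(6) + ((0 + 6)*3)*0)² + 370 = 714*(1 + ((0 + 6)*3)*0)² + 370 = 714*(1 + (6*3)*0)² + 370 = 714*(1 + 18*0)² + 370 = 714*(1 + 0)² + 370 = 714*1² + 370 = 714*1 + 370 = 714 + 370 = 1084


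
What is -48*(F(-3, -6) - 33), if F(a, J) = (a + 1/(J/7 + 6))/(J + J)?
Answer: 14155/9 ≈ 1572.8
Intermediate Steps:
F(a, J) = (a + 1/(6 + J/7))/(2*J) (F(a, J) = (a + 1/(J*(1/7) + 6))/((2*J)) = (a + 1/(J/7 + 6))*(1/(2*J)) = (a + 1/(6 + J/7))*(1/(2*J)) = (a + 1/(6 + J/7))/(2*J))
-48*(F(-3, -6) - 33) = -48*((1/2)*(7 + 42*(-3) - 6*(-3))/(-6*(42 - 6)) - 33) = -48*((1/2)*(-1/6)*(7 - 126 + 18)/36 - 33) = -48*((1/2)*(-1/6)*(1/36)*(-101) - 33) = -48*(101/432 - 33) = -48*(-14155/432) = 14155/9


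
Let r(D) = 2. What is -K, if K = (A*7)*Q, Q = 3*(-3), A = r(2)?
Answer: 126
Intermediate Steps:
A = 2
Q = -9
K = -126 (K = (2*7)*(-9) = 14*(-9) = -126)
-K = -1*(-126) = 126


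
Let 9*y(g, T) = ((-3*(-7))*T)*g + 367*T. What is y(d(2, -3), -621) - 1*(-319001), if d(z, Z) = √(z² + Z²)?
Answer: 293678 - 1449*√13 ≈ 2.8845e+5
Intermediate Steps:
d(z, Z) = √(Z² + z²)
y(g, T) = 367*T/9 + 7*T*g/3 (y(g, T) = (((-3*(-7))*T)*g + 367*T)/9 = ((21*T)*g + 367*T)/9 = (21*T*g + 367*T)/9 = (367*T + 21*T*g)/9 = 367*T/9 + 7*T*g/3)
y(d(2, -3), -621) - 1*(-319001) = (⅑)*(-621)*(367 + 21*√((-3)² + 2²)) - 1*(-319001) = (⅑)*(-621)*(367 + 21*√(9 + 4)) + 319001 = (⅑)*(-621)*(367 + 21*√13) + 319001 = (-25323 - 1449*√13) + 319001 = 293678 - 1449*√13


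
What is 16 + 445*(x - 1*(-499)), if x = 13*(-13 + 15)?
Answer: 233641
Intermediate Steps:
x = 26 (x = 13*2 = 26)
16 + 445*(x - 1*(-499)) = 16 + 445*(26 - 1*(-499)) = 16 + 445*(26 + 499) = 16 + 445*525 = 16 + 233625 = 233641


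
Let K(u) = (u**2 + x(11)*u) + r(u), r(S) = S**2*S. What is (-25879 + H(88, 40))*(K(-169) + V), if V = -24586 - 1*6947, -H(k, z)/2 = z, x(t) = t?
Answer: 125424542760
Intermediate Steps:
r(S) = S**3
H(k, z) = -2*z
V = -31533 (V = -24586 - 6947 = -31533)
K(u) = u**2 + u**3 + 11*u (K(u) = (u**2 + 11*u) + u**3 = u**2 + u**3 + 11*u)
(-25879 + H(88, 40))*(K(-169) + V) = (-25879 - 2*40)*(-169*(11 - 169 + (-169)**2) - 31533) = (-25879 - 80)*(-169*(11 - 169 + 28561) - 31533) = -25959*(-169*28403 - 31533) = -25959*(-4800107 - 31533) = -25959*(-4831640) = 125424542760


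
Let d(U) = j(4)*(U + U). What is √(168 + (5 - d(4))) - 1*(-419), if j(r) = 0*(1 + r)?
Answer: 419 + √173 ≈ 432.15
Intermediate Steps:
j(r) = 0
d(U) = 0 (d(U) = 0*(U + U) = 0*(2*U) = 0)
√(168 + (5 - d(4))) - 1*(-419) = √(168 + (5 - 1*0)) - 1*(-419) = √(168 + (5 + 0)) + 419 = √(168 + 5) + 419 = √173 + 419 = 419 + √173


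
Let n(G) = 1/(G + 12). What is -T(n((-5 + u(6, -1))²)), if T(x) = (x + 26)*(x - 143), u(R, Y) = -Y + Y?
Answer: 5094270/1369 ≈ 3721.2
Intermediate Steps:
u(R, Y) = 0
n(G) = 1/(12 + G)
T(x) = (-143 + x)*(26 + x) (T(x) = (26 + x)*(-143 + x) = (-143 + x)*(26 + x))
-T(n((-5 + u(6, -1))²)) = -(-3718 + (1/(12 + (-5 + 0)²))² - 117/(12 + (-5 + 0)²)) = -(-3718 + (1/(12 + (-5)²))² - 117/(12 + (-5)²)) = -(-3718 + (1/(12 + 25))² - 117/(12 + 25)) = -(-3718 + (1/37)² - 117/37) = -(-3718 + (1/37)² - 117*1/37) = -(-3718 + 1/1369 - 117/37) = -1*(-5094270/1369) = 5094270/1369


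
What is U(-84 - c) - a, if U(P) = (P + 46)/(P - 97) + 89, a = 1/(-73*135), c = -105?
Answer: 65999011/748980 ≈ 88.119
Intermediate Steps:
a = -1/9855 (a = 1/(-9855) = -1/9855 ≈ -0.00010147)
U(P) = 89 + (46 + P)/(-97 + P) (U(P) = (46 + P)/(-97 + P) + 89 = 89 + (46 + P)/(-97 + P))
U(-84 - c) - a = (-8587 + 90*(-84 - 1*(-105)))/(-97 + (-84 - 1*(-105))) - 1*(-1/9855) = (-8587 + 90*(-84 + 105))/(-97 + (-84 + 105)) + 1/9855 = (-8587 + 90*21)/(-97 + 21) + 1/9855 = (-8587 + 1890)/(-76) + 1/9855 = -1/76*(-6697) + 1/9855 = 6697/76 + 1/9855 = 65999011/748980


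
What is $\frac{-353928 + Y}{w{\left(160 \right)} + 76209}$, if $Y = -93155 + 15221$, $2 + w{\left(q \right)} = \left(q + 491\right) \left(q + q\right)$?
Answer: $- \frac{431862}{284527} \approx -1.5178$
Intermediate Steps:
$w{\left(q \right)} = -2 + 2 q \left(491 + q\right)$ ($w{\left(q \right)} = -2 + \left(q + 491\right) \left(q + q\right) = -2 + \left(491 + q\right) 2 q = -2 + 2 q \left(491 + q\right)$)
$Y = -77934$
$\frac{-353928 + Y}{w{\left(160 \right)} + 76209} = \frac{-353928 - 77934}{\left(-2 + 2 \cdot 160^{2} + 982 \cdot 160\right) + 76209} = - \frac{431862}{\left(-2 + 2 \cdot 25600 + 157120\right) + 76209} = - \frac{431862}{\left(-2 + 51200 + 157120\right) + 76209} = - \frac{431862}{208318 + 76209} = - \frac{431862}{284527}$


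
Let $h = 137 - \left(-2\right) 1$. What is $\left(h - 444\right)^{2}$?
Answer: $93025$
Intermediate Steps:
$h = 139$ ($h = 137 - -2 = 137 + 2 = 139$)
$\left(h - 444\right)^{2} = \left(139 - 444\right)^{2} = \left(-305\right)^{2} = 93025$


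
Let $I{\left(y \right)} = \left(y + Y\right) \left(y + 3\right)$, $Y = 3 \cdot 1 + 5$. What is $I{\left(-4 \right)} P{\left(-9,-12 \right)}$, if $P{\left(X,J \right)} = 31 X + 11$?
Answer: $1072$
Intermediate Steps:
$Y = 8$ ($Y = 3 + 5 = 8$)
$I{\left(y \right)} = \left(3 + y\right) \left(8 + y\right)$ ($I{\left(y \right)} = \left(y + 8\right) \left(y + 3\right) = \left(8 + y\right) \left(3 + y\right) = \left(3 + y\right) \left(8 + y\right)$)
$P{\left(X,J \right)} = 11 + 31 X$
$I{\left(-4 \right)} P{\left(-9,-12 \right)} = \left(24 + \left(-4\right)^{2} + 11 \left(-4\right)\right) \left(11 + 31 \left(-9\right)\right) = \left(24 + 16 - 44\right) \left(11 - 279\right) = \left(-4\right) \left(-268\right) = 1072$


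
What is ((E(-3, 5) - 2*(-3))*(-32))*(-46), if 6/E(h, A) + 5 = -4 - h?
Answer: 7360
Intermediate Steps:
E(h, A) = 6/(-9 - h) (E(h, A) = 6/(-5 + (-4 - h)) = 6/(-9 - h))
((E(-3, 5) - 2*(-3))*(-32))*(-46) = ((-6/(9 - 3) - 2*(-3))*(-32))*(-46) = ((-6/6 + 6)*(-32))*(-46) = ((-6*⅙ + 6)*(-32))*(-46) = ((-1 + 6)*(-32))*(-46) = (5*(-32))*(-46) = -160*(-46) = 7360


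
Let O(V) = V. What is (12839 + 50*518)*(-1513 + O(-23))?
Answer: -59503104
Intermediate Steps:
(12839 + 50*518)*(-1513 + O(-23)) = (12839 + 50*518)*(-1513 - 23) = (12839 + 25900)*(-1536) = 38739*(-1536) = -59503104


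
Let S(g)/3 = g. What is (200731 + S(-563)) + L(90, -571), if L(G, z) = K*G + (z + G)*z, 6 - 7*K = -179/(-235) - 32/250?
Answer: 3896692411/8225 ≈ 4.7376e+5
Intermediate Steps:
K = 31527/41125 (K = 6/7 - (-179/(-235) - 32/250)/7 = 6/7 - (-179*(-1/235) - 32*1/250)/7 = 6/7 - (179/235 - 16/125)/7 = 6/7 - 1/7*3723/5875 = 6/7 - 3723/41125 = 31527/41125 ≈ 0.76661)
S(g) = 3*g
L(G, z) = 31527*G/41125 + z*(G + z) (L(G, z) = 31527*G/41125 + (z + G)*z = 31527*G/41125 + (G + z)*z = 31527*G/41125 + z*(G + z))
(200731 + S(-563)) + L(90, -571) = (200731 + 3*(-563)) + ((-571)**2 + (31527/41125)*90 + 90*(-571)) = (200731 - 1689) + (326041 + 567486/8225 - 51390) = 199042 + 2259571961/8225 = 3896692411/8225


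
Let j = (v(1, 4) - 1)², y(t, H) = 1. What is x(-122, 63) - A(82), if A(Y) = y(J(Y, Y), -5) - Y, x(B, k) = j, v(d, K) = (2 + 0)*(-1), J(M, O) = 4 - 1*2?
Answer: 90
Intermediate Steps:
J(M, O) = 2 (J(M, O) = 4 - 2 = 2)
v(d, K) = -2 (v(d, K) = 2*(-1) = -2)
j = 9 (j = (-2 - 1)² = (-3)² = 9)
x(B, k) = 9
A(Y) = 1 - Y
x(-122, 63) - A(82) = 9 - (1 - 1*82) = 9 - (1 - 82) = 9 - 1*(-81) = 9 + 81 = 90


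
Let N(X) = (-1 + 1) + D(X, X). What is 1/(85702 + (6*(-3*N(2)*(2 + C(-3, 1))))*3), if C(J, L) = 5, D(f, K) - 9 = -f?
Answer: 1/83056 ≈ 1.2040e-5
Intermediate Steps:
D(f, K) = 9 - f
N(X) = 9 - X (N(X) = (-1 + 1) + (9 - X) = 0 + (9 - X) = 9 - X)
1/(85702 + (6*(-3*N(2)*(2 + C(-3, 1))))*3) = 1/(85702 + (6*(-3*(9 - 1*2)*(2 + 5)))*3) = 1/(85702 + (6*(-3*(9 - 2)*7))*3) = 1/(85702 + (6*(-21*7))*3) = 1/(85702 + (6*(-3*49))*3) = 1/(85702 + (6*(-147))*3) = 1/(85702 - 882*3) = 1/(85702 - 2646) = 1/83056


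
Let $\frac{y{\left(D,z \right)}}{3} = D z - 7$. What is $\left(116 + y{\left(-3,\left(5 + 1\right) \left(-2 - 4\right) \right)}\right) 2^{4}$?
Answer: $6704$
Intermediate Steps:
$y{\left(D,z \right)} = -21 + 3 D z$ ($y{\left(D,z \right)} = 3 \left(D z - 7\right) = 3 \left(-7 + D z\right) = -21 + 3 D z$)
$\left(116 + y{\left(-3,\left(5 + 1\right) \left(-2 - 4\right) \right)}\right) 2^{4} = \left(116 - \left(21 + 9 \left(5 + 1\right) \left(-2 - 4\right)\right)\right) 2^{4} = \left(116 - \left(21 + 9 \cdot 6 \left(-2 - 4\right)\right)\right) 16 = \left(116 - \left(21 + 9 \cdot 6 \left(-6\right)\right)\right) 16 = \left(116 - \left(21 + 9 \left(-36\right)\right)\right) 16 = \left(116 + \left(-21 + 324\right)\right) 16 = \left(116 + 303\right) 16 = 419 \cdot 16 = 6704$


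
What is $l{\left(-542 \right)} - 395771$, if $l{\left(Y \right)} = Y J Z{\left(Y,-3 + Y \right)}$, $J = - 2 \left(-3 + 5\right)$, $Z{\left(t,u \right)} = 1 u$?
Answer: $-1577331$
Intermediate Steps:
$Z{\left(t,u \right)} = u$
$J = -4$ ($J = \left(-2\right) 2 = -4$)
$l{\left(Y \right)} = - 4 Y \left(-3 + Y\right)$ ($l{\left(Y \right)} = Y \left(-4\right) \left(-3 + Y\right) = - 4 Y \left(-3 + Y\right)$)
$l{\left(-542 \right)} - 395771 = 4 \left(-542\right) \left(3 - -542\right) - 395771 = 4 \left(-542\right) \left(3 + 542\right) - 395771 = 4 \left(-542\right) 545 - 395771 = -1181560 - 395771 = -1577331$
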